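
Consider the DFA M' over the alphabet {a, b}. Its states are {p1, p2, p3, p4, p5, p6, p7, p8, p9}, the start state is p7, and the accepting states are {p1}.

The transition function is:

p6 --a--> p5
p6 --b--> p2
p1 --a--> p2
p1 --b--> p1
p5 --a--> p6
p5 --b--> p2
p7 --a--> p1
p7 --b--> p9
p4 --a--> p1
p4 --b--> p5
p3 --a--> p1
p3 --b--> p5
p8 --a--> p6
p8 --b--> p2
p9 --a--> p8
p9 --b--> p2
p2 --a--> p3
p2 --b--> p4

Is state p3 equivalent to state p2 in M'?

No

Start with accepting vs non-accepting: {p1} | {p2,p3,p4,p5,p6,p7,p8,p9}.
Refine {p2,p3,p4,p5,p6,p7,p8,p9} on symbol a: members go to different blocks, giving {p2,p5,p6,p8,p9} and {p3,p4,p7}.
On input a, block {p2,p5,p6,p8,p9} splits into {p5,p6,p8,p9} and {p2}.
No further refinement is possible. Final partition (4 blocks): {p1} | {p5,p6,p8,p9} | {p3,p4,p7} | {p2}.
p3 and p2 end up in different blocks, so they are distinguishable. For instance, the string 'a' is accepted from only p3.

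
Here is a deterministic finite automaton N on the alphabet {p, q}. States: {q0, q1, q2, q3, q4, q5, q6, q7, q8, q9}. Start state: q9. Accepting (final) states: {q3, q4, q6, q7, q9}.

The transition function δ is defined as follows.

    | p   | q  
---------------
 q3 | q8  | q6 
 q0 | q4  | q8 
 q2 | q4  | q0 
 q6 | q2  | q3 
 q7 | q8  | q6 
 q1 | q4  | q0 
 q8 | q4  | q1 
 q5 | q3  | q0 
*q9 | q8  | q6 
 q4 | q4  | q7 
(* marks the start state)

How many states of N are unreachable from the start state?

BFS from q9 reaches {q0, q1, q2, q3, q4, q6, q7, q8, q9}; the 1 state(s) q5 are never visited.

1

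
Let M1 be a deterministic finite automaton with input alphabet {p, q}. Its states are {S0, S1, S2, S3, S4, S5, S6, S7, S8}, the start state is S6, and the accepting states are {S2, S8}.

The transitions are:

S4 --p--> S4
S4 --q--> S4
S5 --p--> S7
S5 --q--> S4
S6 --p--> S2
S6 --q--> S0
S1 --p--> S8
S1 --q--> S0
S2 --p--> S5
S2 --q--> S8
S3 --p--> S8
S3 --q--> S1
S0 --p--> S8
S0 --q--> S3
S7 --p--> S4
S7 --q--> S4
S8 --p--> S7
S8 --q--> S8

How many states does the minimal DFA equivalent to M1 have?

3

Every state is reachable, so we keep all 9.
P0 = {S2,S8} | {S0,S1,S3,S4,S5,S6,S7}.
On input p, block {S0,S1,S3,S4,S5,S6,S7} splits into {S0,S1,S3,S6} and {S4,S5,S7}.
Stable partition: {S2,S8} | {S0,S1,S3,S6} | {S4,S5,S7} — 3 equivalence classes.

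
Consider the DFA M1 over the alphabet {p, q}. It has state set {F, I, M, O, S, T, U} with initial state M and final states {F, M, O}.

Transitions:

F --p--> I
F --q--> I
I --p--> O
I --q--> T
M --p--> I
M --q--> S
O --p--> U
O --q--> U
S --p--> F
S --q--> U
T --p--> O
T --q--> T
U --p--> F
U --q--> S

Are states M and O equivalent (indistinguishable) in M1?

Yes

All states are reachable from the start state.
Start with accepting vs non-accepting: {F,M,O} | {I,S,T,U}.
Stable partition: {F,M,O} | {I,S,T,U} — 2 equivalence classes.
M and O lie in the same block of the stable partition, so they are equivalent — no string distinguishes them.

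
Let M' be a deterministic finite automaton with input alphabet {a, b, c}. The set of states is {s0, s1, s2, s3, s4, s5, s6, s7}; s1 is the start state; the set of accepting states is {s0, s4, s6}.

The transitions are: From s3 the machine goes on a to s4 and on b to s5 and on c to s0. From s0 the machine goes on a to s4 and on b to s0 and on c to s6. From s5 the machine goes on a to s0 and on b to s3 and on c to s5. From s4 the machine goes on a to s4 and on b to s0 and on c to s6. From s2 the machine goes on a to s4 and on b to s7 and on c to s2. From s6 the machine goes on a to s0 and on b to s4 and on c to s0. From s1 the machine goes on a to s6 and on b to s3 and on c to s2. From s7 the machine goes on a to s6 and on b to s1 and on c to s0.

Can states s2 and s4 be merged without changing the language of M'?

Start with accepting vs non-accepting: {s0,s4,s6} | {s1,s2,s3,s5,s7}.
Split {s1,s2,s3,s5,s7} by δ(·,c) → {s1,s2,s5} and {s3,s7}.
No further refinement is possible. Final partition (3 blocks): {s0,s4,s6} | {s1,s2,s5} | {s3,s7}.
s2 and s4 end up in different blocks, so they are distinguishable. For instance, the string 'ε' is accepted from only s4.

No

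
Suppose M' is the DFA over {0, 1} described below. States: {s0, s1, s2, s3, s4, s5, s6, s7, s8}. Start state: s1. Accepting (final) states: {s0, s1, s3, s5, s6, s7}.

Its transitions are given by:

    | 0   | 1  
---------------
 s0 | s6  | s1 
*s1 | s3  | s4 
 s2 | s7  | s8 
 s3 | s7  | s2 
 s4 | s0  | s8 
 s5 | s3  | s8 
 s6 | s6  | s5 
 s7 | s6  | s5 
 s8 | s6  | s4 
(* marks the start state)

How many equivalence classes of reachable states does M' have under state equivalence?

Start with accepting vs non-accepting: {s0,s1,s3,s5,s6,s7} | {s2,s4,s8}.
On input 1, block {s0,s1,s3,s5,s6,s7} splits into {s0,s6,s7} and {s1,s3,s5}.
On input 0, block {s1,s3,s5} splits into {s1,s5} and {s3}.
No further refinement is possible. Final partition (4 blocks): {s0,s6,s7} | {s2,s4,s8} | {s1,s5} | {s3}.

4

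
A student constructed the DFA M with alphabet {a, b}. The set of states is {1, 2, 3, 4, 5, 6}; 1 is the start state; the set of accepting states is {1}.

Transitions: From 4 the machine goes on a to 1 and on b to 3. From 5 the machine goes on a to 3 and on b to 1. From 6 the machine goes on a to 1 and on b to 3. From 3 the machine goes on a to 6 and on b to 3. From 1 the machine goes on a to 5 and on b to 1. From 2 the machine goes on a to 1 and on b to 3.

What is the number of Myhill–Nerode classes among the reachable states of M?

4

Reachable states from the start: {1,3,5,6}. Unreachable: {2,4} — drop them.
P0 = {1} | {3,5,6}.
Refine {3,5,6} on symbol a: members go to different blocks, giving {3,5} and {6}.
On input a, block {3,5} splits into {3} and {5}.
No further refinement is possible. Final partition (4 blocks): {1} | {3} | {6} | {5}.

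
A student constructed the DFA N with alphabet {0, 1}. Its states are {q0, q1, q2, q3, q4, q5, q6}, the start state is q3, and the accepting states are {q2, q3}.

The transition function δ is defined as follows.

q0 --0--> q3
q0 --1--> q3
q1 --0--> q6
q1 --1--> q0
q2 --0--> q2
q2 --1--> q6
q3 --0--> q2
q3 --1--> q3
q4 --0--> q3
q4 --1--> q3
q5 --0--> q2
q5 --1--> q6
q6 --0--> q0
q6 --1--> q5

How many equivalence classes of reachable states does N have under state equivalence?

States {q1,q4} cannot be reached from the start state, so discard them.
Initial partition by acceptance: {q2,q3} | {q0,q5,q6}.
Split {q2,q3} by δ(·,1) → {q2} and {q3}.
Split {q0,q5,q6} by δ(·,0) → {q0} and {q5} and {q6}.
Stable partition: {q2} | {q0} | {q3} | {q5} | {q6} — 5 equivalence classes.

5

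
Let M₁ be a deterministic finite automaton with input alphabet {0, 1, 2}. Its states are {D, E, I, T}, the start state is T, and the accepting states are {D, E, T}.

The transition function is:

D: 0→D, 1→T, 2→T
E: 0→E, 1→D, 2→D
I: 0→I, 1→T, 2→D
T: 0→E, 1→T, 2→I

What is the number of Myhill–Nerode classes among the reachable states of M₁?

Initial partition by acceptance: {D,E,T} | {I}.
Refine {D,E,T} on symbol 2: members go to different blocks, giving {D,E} and {T}.
Refine {D,E} on symbol 1: members go to different blocks, giving {D} and {E}.
No further refinement is possible. Final partition (4 blocks): {D} | {I} | {T} | {E}.

4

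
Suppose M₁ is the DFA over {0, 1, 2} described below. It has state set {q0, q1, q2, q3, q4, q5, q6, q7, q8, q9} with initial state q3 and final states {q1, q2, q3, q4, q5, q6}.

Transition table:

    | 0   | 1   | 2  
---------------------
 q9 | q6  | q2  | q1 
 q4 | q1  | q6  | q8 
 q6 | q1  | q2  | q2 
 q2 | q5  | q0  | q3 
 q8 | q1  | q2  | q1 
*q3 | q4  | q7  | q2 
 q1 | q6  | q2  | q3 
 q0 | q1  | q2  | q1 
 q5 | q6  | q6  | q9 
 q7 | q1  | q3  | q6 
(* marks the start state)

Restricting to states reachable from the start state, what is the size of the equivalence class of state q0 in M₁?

4

Every state is reachable, so we keep all 10.
P0 = {q1,q2,q3,q4,q5,q6} | {q0,q7,q8,q9}.
Refine {q1,q2,q3,q4,q5,q6} on symbol 1: members go to different blocks, giving {q1,q4,q5,q6} and {q2,q3}.
Split {q1,q4,q5,q6} by δ(·,1) → {q1,q6} and {q4,q5}.
The partition is now stable with 4 blocks: {q1,q6} | {q0,q7,q8,q9} | {q2,q3} | {q4,q5}.
The equivalence class containing q0 is {q0,q7,q8,q9}, of size 4.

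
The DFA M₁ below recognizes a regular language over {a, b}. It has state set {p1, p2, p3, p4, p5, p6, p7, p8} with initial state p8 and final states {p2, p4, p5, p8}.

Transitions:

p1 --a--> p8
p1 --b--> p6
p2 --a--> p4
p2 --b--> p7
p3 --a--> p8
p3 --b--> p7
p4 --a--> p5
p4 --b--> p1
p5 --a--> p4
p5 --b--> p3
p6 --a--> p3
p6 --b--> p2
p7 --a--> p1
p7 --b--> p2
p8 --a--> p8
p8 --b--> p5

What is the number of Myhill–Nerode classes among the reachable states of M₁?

All states are reachable from the start state.
Start with accepting vs non-accepting: {p2,p4,p5,p8} | {p1,p3,p6,p7}.
Refine {p2,p4,p5,p8} on symbol b: members go to different blocks, giving {p2,p4,p5} and {p8}.
Refine {p1,p3,p6,p7} on symbol a: members go to different blocks, giving {p1,p3} and {p6,p7}.
On input b, block {p2,p4,p5} splits into {p4,p5} and {p2}.
The partition is now stable with 5 blocks: {p4,p5} | {p1,p3} | {p8} | {p6,p7} | {p2}.

5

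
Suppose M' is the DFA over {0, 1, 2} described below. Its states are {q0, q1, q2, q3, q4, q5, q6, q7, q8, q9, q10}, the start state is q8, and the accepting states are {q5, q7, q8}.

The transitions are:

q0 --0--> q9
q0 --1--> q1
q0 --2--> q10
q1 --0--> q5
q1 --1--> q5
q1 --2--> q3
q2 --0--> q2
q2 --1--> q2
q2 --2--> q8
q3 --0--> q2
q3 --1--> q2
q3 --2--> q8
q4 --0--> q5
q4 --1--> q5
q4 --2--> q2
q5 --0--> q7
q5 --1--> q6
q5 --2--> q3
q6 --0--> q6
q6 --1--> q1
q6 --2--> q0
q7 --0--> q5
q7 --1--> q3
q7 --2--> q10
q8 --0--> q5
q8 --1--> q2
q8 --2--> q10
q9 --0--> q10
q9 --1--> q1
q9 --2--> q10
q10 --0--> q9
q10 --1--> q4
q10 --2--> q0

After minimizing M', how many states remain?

5

Initial partition by acceptance: {q5,q7,q8} | {q0,q1,q2,q3,q4,q6,q9,q10}.
Split {q0,q1,q2,q3,q4,q6,q9,q10} by δ(·,0) → {q0,q2,q3,q6,q9,q10} and {q1,q4}.
Split {q0,q2,q3,q6,q9,q10} by δ(·,1) → {q0,q6,q9,q10} and {q2,q3}.
On input 1, block {q5,q7,q8} splits into {q7,q8} and {q5}.
The partition is now stable with 5 blocks: {q7,q8} | {q0,q6,q9,q10} | {q1,q4} | {q2,q3} | {q5}.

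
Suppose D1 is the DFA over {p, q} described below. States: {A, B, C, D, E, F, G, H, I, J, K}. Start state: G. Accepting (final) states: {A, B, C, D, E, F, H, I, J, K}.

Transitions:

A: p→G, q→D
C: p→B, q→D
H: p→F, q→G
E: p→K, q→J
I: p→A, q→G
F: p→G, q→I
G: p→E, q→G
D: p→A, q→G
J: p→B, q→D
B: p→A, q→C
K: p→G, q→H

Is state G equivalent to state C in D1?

P0 = {A,B,C,D,E,F,H,I,J,K} | {G}.
Refine {A,B,C,D,E,F,H,I,J,K} on symbol p: members go to different blocks, giving {B,C,D,E,H,I,J} and {A,F,K}.
Refine {B,C,D,E,H,I,J} on symbol p: members go to different blocks, giving {B,D,E,H,I} and {C,J}.
Refine {B,D,E,H,I} on symbol q: members go to different blocks, giving {D,H,I} and {B,E}.
The partition is now stable with 5 blocks: {D,H,I} | {G} | {A,F,K} | {C,J} | {B,E}.
G and C end up in different blocks, so they are distinguishable. For instance, the string 'ε' is accepted from only C.

No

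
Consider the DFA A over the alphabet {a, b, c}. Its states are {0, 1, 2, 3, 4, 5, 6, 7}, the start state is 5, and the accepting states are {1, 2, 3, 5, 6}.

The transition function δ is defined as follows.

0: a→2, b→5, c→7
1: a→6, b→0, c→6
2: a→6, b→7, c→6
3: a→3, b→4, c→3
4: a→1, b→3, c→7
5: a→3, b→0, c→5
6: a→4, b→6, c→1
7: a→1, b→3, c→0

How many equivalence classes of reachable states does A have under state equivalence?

4

P0 = {1,2,3,5,6} | {0,4,7}.
Refine {1,2,3,5,6} on symbol a: members go to different blocks, giving {1,2,3,5} and {6}.
On input a, block {1,2,3,5} splits into {1,2} and {3,5}.
No further refinement is possible. Final partition (4 blocks): {1,2} | {0,4,7} | {6} | {3,5}.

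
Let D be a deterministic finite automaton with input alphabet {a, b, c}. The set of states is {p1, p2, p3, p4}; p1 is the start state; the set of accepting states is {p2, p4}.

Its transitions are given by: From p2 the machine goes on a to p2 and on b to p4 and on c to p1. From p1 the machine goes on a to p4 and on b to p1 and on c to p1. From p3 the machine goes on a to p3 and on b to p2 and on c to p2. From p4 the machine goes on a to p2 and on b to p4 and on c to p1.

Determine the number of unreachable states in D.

BFS from p1 reaches {p1, p2, p4}; the 1 state(s) p3 are never visited.

1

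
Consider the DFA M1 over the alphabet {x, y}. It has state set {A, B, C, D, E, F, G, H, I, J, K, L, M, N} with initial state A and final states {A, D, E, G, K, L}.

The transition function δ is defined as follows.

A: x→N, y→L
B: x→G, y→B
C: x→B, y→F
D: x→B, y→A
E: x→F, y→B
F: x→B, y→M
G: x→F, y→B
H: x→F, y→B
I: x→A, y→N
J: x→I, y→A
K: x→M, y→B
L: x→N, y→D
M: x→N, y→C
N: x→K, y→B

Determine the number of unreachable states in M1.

Starting at A and following transitions, the reachable set is {A, B, C, D, F, G, K, L, M, N}. That leaves E, H, I, J unreachable — 4 in total.

4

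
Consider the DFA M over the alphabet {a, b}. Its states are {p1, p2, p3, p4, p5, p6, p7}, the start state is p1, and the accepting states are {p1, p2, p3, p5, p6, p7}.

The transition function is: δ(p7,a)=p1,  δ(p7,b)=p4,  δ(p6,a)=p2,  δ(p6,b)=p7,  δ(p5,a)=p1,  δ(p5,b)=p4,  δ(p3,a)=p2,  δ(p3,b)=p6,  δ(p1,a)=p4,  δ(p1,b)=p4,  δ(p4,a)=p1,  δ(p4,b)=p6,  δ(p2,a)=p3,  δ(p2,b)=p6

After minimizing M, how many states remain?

First remove the unreachable states {p5}; 6 states remain.
P0 = {p1,p2,p3,p6,p7} | {p4}.
Split {p1,p2,p3,p6,p7} by δ(·,a) → {p2,p3,p6,p7} and {p1}.
Split {p2,p3,p6,p7} by δ(·,a) → {p2,p3,p6} and {p7}.
On input b, block {p2,p3,p6} splits into {p2,p3} and {p6}.
Stable partition: {p2,p3} | {p4} | {p1} | {p7} | {p6} — 5 equivalence classes.

5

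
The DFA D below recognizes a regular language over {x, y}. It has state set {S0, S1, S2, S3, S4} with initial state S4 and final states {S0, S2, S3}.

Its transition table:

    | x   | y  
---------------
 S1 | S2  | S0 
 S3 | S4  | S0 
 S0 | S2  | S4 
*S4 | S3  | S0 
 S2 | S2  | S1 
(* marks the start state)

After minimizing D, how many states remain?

P0 = {S0,S2,S3} | {S1,S4}.
On input x, block {S0,S2,S3} splits into {S0,S2} and {S3}.
Split {S1,S4} by δ(·,x) → {S1} and {S4}.
Refine {S0,S2} on symbol y: members go to different blocks, giving {S0} and {S2}.
No further refinement is possible. Final partition (5 blocks): {S0} | {S1} | {S3} | {S4} | {S2}.

5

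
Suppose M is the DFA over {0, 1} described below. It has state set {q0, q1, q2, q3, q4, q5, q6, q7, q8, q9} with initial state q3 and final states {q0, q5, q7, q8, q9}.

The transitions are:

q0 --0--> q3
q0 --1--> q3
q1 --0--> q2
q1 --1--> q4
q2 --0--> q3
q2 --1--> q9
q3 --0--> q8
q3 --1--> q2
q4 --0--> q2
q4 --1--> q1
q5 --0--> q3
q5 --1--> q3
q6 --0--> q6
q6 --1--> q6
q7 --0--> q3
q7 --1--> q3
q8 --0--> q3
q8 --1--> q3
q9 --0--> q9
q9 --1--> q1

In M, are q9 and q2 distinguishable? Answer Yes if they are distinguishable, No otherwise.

Yes

First remove the unreachable states {q0,q5,q6,q7}; 6 states remain.
Initial partition by acceptance: {q8,q9} | {q1,q2,q3,q4}.
Split {q8,q9} by δ(·,0) → {q8} and {q9}.
Refine {q1,q2,q3,q4} on symbol 0: members go to different blocks, giving {q1,q2,q4} and {q3}.
On input 0, block {q1,q2,q4} splits into {q1,q4} and {q2}.
Stable partition: {q8} | {q1,q4} | {q9} | {q3} | {q2} — 5 equivalence classes.
q9 and q2 end up in different blocks, so they are distinguishable. For instance, the string 'ε' is accepted from only q9.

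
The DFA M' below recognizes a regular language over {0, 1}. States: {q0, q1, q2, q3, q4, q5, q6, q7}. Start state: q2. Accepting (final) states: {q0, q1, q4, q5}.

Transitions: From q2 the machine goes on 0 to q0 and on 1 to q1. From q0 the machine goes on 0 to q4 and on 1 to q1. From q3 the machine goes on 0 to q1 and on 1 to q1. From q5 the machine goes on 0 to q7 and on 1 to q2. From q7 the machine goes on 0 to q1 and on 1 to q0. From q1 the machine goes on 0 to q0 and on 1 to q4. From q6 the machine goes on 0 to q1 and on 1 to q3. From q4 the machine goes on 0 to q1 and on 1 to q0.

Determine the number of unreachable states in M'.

4

BFS from q2 reaches {q0, q1, q2, q4}; the 4 state(s) q3, q5, q6, q7 are never visited.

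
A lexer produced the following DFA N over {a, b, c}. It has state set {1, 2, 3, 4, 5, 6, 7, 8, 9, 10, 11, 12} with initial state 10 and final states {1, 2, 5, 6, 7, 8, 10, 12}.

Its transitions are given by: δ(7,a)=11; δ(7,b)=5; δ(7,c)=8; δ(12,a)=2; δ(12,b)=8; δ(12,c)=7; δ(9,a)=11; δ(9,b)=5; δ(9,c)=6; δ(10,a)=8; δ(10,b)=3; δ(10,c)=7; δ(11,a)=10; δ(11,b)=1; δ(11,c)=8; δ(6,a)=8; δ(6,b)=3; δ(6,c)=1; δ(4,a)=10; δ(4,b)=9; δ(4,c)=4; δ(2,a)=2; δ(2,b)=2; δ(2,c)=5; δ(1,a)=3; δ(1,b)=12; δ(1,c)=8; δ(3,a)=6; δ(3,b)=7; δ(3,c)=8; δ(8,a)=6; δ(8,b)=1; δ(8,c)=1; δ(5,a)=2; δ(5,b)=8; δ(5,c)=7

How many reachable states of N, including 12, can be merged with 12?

2

Reachable states from the start: {1,2,3,5,6,7,8,10,11,12}. Unreachable: {4,9} — drop them.
Initial partition by acceptance: {1,2,5,6,7,8,10,12} | {3,11}.
On input a, block {1,2,5,6,7,8,10,12} splits into {2,5,6,8,10,12} and {1,7}.
On input b, block {2,5,6,8,10,12} splits into {2,5,12} and {6,10} and {8}.
On input b, block {2,5,12} splits into {5,12} and {2}.
No further refinement is possible. Final partition (6 blocks): {5,12} | {3,11} | {1,7} | {6,10} | {8} | {2}.
State 12 belongs to the block {5,12}, which has 2 states.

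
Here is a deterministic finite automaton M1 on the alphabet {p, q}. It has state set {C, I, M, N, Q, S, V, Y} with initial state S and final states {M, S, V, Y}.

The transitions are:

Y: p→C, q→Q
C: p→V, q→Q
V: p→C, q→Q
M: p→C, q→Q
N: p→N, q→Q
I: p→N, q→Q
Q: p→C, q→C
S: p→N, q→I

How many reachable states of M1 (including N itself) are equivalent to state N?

States {M,Y} cannot be reached from the start state, so discard them.
Initial partition by acceptance: {S,V} | {C,I,N,Q}.
On input p, block {C,I,N,Q} splits into {I,N,Q} and {C}.
Refine {S,V} on symbol p: members go to different blocks, giving {V} and {S}.
Refine {I,N,Q} on symbol p: members go to different blocks, giving {I,N} and {Q}.
The partition is now stable with 5 blocks: {V} | {I,N} | {C} | {S} | {Q}.
State N belongs to the block {I,N}, which has 2 states.

2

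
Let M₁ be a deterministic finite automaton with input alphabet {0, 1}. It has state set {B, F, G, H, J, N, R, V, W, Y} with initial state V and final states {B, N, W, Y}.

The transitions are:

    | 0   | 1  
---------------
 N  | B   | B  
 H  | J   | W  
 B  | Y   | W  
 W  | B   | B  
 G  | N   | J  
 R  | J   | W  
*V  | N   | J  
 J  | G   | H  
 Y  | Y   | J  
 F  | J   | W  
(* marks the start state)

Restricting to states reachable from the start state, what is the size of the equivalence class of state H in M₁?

1

Reachable states from the start: {B,G,H,J,N,V,W,Y}. Unreachable: {F,R} — drop them.
P0 = {B,N,W,Y} | {G,H,J,V}.
Split {B,N,W,Y} by δ(·,1) → {B,N,W} and {Y}.
Split {B,N,W} by δ(·,0) → {N,W} and {B}.
On input 0, block {G,H,J,V} splits into {H,J} and {G,V}.
Refine {H,J} on symbol 0: members go to different blocks, giving {H} and {J}.
The partition is now stable with 6 blocks: {N,W} | {H} | {Y} | {B} | {G,V} | {J}.
The equivalence class containing H is {H}, of size 1.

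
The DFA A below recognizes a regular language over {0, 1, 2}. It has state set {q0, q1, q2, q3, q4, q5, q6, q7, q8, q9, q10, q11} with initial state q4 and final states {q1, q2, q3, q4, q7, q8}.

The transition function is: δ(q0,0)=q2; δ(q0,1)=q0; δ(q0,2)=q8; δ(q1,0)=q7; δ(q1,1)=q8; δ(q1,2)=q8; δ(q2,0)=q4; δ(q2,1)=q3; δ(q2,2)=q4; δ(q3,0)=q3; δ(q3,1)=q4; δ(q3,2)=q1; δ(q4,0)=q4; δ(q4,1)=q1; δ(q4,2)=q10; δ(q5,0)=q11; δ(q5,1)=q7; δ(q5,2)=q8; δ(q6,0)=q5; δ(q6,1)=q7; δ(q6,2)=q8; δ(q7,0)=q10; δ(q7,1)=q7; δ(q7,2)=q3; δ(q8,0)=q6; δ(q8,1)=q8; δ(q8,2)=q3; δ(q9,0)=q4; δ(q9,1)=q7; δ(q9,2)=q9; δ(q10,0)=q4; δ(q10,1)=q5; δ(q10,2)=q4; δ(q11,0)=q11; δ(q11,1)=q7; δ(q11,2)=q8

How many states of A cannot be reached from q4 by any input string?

Starting at q4 and following transitions, the reachable set is {q1, q3, q4, q5, q6, q7, q8, q10, q11}. That leaves q0, q2, q9 unreachable — 3 in total.

3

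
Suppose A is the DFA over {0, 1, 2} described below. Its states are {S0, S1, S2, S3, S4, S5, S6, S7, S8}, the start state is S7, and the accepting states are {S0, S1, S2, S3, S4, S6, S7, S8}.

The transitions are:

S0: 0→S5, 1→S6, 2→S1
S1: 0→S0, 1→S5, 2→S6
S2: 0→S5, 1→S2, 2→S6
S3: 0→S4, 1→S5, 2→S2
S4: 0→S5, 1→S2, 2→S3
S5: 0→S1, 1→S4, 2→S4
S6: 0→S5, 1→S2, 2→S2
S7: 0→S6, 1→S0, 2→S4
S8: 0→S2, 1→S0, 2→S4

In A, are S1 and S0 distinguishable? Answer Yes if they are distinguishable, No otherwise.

Yes

States {S8} cannot be reached from the start state, so discard them.
Start with accepting vs non-accepting: {S0,S1,S2,S3,S4,S6,S7} | {S5}.
On input 0, block {S0,S1,S2,S3,S4,S6,S7} splits into {S0,S2,S4,S6} and {S1,S3,S7}.
Refine {S0,S2,S4,S6} on symbol 2: members go to different blocks, giving {S0,S4} and {S2,S6}.
On input 0, block {S1,S3,S7} splits into {S1,S3} and {S7}.
Stable partition: {S0,S4} | {S5} | {S1,S3} | {S2,S6} | {S7} — 5 equivalence classes.
S1 and S0 end up in different blocks, so they are distinguishable. For instance, the string '0' is accepted from only S1.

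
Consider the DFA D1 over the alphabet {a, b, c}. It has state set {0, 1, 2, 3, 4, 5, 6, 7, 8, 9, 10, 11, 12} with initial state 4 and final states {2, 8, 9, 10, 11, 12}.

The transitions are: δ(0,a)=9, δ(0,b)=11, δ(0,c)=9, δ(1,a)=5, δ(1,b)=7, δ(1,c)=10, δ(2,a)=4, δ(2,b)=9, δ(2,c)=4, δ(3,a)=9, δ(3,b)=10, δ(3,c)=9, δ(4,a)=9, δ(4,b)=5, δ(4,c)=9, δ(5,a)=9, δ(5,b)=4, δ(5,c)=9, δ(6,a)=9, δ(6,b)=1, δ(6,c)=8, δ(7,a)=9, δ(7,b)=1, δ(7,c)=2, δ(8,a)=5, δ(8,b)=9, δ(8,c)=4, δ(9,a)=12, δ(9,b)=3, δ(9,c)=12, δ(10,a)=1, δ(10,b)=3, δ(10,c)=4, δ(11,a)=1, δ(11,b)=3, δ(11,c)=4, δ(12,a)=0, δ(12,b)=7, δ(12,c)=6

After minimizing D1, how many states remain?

All states are reachable from the start state.
Initial partition by acceptance: {2,8,9,10,11,12} | {0,1,3,4,5,6,7}.
Split {2,8,9,10,11,12} by δ(·,a) → {2,8,10,11,12} and {9}.
On input b, block {2,8,10,11,12} splits into {10,11,12} and {2,8}.
Refine {0,1,3,4,5,6,7} on symbol a: members go to different blocks, giving {0,3,4,5,6,7} and {1}.
Split {10,11,12} by δ(·,a) → {10,11} and {12}.
Refine {0,3,4,5,6,7} on symbol b: members go to different blocks, giving {0,3} and {4,5} and {6,7}.
No further refinement is possible. Final partition (8 blocks): {10,11} | {0,3} | {9} | {2,8} | {1} | {12} | {4,5} | {6,7}.

8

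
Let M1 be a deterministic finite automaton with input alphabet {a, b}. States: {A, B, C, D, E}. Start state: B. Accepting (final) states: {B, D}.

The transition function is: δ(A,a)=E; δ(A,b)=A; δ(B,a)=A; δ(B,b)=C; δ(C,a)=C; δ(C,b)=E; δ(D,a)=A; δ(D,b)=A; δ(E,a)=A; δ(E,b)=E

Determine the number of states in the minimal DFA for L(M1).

2

Reachable states from the start: {A,B,C,E}. Unreachable: {D} — drop them.
Initial partition by acceptance: {B} | {A,C,E}.
Stable partition: {B} | {A,C,E} — 2 equivalence classes.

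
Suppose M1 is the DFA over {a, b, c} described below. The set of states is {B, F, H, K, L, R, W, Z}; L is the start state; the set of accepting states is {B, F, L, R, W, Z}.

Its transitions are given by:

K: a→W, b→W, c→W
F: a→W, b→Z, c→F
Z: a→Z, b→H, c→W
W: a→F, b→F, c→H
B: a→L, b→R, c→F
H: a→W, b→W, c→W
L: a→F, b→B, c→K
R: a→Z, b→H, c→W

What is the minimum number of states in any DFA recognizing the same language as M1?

4

Every state is reachable, so we keep all 8.
Initial partition by acceptance: {B,F,L,R,W,Z} | {H,K}.
Split {B,F,L,R,W,Z} by δ(·,b) → {B,F,L,W} and {R,Z}.
On input b, block {B,F,L,W} splits into {L,W} and {B,F}.
The partition is now stable with 4 blocks: {L,W} | {H,K} | {R,Z} | {B,F}.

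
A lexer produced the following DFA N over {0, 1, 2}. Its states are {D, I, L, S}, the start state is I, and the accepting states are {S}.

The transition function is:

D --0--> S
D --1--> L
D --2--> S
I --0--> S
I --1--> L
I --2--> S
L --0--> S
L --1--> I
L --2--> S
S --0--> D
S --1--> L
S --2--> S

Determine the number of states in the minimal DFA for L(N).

All states are reachable from the start state.
P0 = {S} | {D,I,L}.
No further refinement is possible. Final partition (2 blocks): {S} | {D,I,L}.

2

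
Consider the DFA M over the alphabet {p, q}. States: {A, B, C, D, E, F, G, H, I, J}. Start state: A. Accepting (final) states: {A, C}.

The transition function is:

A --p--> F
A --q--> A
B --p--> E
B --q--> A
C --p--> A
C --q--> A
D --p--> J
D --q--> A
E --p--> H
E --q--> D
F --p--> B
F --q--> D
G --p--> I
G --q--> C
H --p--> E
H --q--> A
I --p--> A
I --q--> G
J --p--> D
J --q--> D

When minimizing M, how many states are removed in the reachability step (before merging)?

3

Starting at A and following transitions, the reachable set is {A, B, D, E, F, H, J}. That leaves C, G, I unreachable — 3 in total.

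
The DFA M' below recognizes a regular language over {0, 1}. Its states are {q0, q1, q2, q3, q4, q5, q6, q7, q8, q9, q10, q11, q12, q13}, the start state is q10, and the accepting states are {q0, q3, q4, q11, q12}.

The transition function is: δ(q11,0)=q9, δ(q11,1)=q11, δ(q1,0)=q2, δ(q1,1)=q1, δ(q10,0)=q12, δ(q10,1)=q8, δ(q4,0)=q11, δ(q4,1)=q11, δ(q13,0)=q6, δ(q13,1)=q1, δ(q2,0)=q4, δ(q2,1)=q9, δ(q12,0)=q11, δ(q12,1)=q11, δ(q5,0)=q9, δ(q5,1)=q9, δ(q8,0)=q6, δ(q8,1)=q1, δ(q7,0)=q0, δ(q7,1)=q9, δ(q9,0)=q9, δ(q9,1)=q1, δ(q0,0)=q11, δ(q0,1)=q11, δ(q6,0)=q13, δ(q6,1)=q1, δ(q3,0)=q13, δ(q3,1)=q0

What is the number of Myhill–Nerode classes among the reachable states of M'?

Reachable states from the start: {q1,q2,q4,q6,q8,q9,q10,q11,q12,q13}. Unreachable: {q0,q3,q5,q7} — drop them.
Start with accepting vs non-accepting: {q4,q11,q12} | {q1,q2,q6,q8,q9,q10,q13}.
Split {q4,q11,q12} by δ(·,0) → {q4,q12} and {q11}.
Refine {q1,q2,q6,q8,q9,q10,q13} on symbol 0: members go to different blocks, giving {q1,q6,q8,q9,q13} and {q2,q10}.
Split {q1,q6,q8,q9,q13} by δ(·,0) → {q6,q8,q9,q13} and {q1}.
The partition is now stable with 5 blocks: {q4,q12} | {q6,q8,q9,q13} | {q11} | {q2,q10} | {q1}.

5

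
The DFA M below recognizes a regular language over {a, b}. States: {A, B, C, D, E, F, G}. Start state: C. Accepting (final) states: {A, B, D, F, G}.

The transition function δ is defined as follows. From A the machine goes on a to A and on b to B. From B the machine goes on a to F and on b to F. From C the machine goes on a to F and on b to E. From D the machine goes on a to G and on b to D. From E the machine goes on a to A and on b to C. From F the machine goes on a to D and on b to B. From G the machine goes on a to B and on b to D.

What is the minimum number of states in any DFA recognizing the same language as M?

All states are reachable from the start state.
Initial partition by acceptance: {A,B,D,F,G} | {C,E}.
The partition is now stable with 2 blocks: {A,B,D,F,G} | {C,E}.

2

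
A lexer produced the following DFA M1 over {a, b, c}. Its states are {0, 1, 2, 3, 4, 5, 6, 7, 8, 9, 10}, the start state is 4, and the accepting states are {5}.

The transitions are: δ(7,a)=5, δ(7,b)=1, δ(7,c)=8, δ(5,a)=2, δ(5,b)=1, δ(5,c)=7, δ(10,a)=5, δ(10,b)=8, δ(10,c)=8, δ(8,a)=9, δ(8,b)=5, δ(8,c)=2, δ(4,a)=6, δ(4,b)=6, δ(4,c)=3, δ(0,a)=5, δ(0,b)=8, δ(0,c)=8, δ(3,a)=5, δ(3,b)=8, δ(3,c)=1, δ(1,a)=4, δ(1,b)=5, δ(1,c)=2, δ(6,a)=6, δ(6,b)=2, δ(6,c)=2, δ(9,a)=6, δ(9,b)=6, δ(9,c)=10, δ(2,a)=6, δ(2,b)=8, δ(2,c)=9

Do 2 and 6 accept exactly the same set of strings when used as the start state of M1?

No

First remove the unreachable states {0}; 10 states remain.
Start with accepting vs non-accepting: {5} | {1,2,3,4,6,7,8,9,10}.
On input a, block {1,2,3,4,6,7,8,9,10} splits into {1,2,4,6,8,9} and {3,7,10}.
Refine {1,2,4,6,8,9} on symbol b: members go to different blocks, giving {2,4,6,9} and {1,8}.
Split {2,4,6,9} by δ(·,b) → {4,6,9} and {2}.
On input b, block {4,6,9} splits into {4,9} and {6}.
No further refinement is possible. Final partition (6 blocks): {5} | {4,9} | {3,7,10} | {1,8} | {2} | {6}.
2 and 6 end up in different blocks, so they are distinguishable. For instance, the string 'bb' is accepted from only 2.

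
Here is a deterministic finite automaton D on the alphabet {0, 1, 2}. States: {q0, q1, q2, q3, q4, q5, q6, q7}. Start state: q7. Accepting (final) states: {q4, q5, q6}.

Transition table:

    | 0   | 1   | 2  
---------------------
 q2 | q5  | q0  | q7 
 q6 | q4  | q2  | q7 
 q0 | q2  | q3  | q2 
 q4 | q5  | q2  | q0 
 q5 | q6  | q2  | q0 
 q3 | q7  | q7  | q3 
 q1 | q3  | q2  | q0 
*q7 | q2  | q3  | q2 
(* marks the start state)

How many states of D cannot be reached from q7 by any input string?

1

BFS from q7 reaches {q0, q2, q3, q4, q5, q6, q7}; the 1 state(s) q1 are never visited.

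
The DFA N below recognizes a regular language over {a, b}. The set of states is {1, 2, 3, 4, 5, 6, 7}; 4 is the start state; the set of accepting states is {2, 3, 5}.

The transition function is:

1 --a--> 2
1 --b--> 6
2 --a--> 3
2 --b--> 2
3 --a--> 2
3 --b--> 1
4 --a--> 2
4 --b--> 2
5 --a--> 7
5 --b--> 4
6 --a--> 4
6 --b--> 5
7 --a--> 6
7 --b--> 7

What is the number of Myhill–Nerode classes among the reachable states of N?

7

Initial partition by acceptance: {2,3,5} | {1,4,6,7}.
Refine {2,3,5} on symbol a: members go to different blocks, giving {2,3} and {5}.
Refine {2,3} on symbol b: members go to different blocks, giving {2} and {3}.
Refine {1,4,6,7} on symbol a: members go to different blocks, giving {1,4} and {6,7}.
Split {1,4} by δ(·,b) → {1} and {4}.
Split {6,7} by δ(·,a) → {6} and {7}.
Stable partition: {2} | {1} | {5} | {3} | {6} | {4} | {7} — 7 equivalence classes.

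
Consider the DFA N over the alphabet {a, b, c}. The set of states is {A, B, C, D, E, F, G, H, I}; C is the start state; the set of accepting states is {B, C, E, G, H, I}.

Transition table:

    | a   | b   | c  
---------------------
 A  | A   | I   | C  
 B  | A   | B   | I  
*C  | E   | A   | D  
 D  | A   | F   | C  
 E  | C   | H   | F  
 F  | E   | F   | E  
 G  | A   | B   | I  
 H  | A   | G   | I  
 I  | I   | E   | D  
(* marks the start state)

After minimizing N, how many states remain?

7

Initial partition by acceptance: {B,C,E,G,H,I} | {A,D,F}.
Split {B,C,E,G,H,I} by δ(·,a) → {B,G,H} and {C,E,I}.
Refine {A,D,F} on symbol a: members go to different blocks, giving {A,D} and {F}.
Refine {A,D} on symbol b: members go to different blocks, giving {A} and {D}.
On input b, block {C,E,I} splits into {C} and {E} and {I}.
The partition is now stable with 7 blocks: {B,G,H} | {A} | {C} | {F} | {D} | {E} | {I}.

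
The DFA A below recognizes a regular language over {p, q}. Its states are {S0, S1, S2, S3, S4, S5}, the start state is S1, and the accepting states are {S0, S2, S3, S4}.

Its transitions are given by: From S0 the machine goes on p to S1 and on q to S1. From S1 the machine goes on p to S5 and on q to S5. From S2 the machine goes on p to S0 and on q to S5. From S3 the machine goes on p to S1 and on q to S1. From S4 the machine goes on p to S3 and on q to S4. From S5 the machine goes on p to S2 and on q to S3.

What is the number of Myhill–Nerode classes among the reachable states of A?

States {S4} cannot be reached from the start state, so discard them.
Start with accepting vs non-accepting: {S0,S2,S3} | {S1,S5}.
On input p, block {S0,S2,S3} splits into {S0,S3} and {S2}.
On input p, block {S1,S5} splits into {S1} and {S5}.
No further refinement is possible. Final partition (4 blocks): {S0,S3} | {S1} | {S2} | {S5}.

4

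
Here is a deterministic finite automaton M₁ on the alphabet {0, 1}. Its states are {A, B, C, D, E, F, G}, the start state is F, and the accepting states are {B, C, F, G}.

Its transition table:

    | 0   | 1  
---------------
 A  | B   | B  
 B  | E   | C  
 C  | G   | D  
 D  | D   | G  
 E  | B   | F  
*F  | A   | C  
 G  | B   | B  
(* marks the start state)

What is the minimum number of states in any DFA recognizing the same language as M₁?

5

Every state is reachable, so we keep all 7.
Start with accepting vs non-accepting: {B,C,F,G} | {A,D,E}.
Split {B,C,F,G} by δ(·,0) → {B,F} and {C,G}.
On input 0, block {A,D,E} splits into {A,E} and {D}.
Split {C,G} by δ(·,0) → {C} and {G}.
No further refinement is possible. Final partition (5 blocks): {B,F} | {A,E} | {C} | {D} | {G}.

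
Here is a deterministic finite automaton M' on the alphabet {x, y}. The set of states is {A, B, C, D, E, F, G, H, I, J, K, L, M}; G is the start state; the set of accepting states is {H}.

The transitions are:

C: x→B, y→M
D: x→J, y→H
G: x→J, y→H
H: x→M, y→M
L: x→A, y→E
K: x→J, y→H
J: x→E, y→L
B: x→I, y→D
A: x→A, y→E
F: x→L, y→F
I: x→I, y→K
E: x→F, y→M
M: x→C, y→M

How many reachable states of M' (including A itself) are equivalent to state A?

2

All states are reachable from the start state.
Start with accepting vs non-accepting: {H} | {A,B,C,D,E,F,G,I,J,K,L,M}.
On input y, block {A,B,C,D,E,F,G,I,J,K,L,M} splits into {A,B,C,E,F,I,J,L,M} and {D,G,K}.
On input y, block {A,B,C,E,F,I,J,L,M} splits into {A,C,E,F,J,L,M} and {B,I}.
Split {A,C,E,F,J,L,M} by δ(·,x) → {A,E,F,J,L,M} and {C}.
Split {A,E,F,J,L,M} by δ(·,x) → {A,E,F,J,L} and {M}.
Split {A,E,F,J,L} by δ(·,y) → {A,F,J,L} and {E}.
Split {A,F,J,L} by δ(·,x) → {A,F,L} and {J}.
On input y, block {A,F,L} splits into {A,L} and {F}.
No further refinement is possible. Final partition (9 blocks): {H} | {A,L} | {D,G,K} | {B,I} | {C} | {M} | {E} | {J} | {F}.
The equivalence class containing A is {A,L}, of size 2.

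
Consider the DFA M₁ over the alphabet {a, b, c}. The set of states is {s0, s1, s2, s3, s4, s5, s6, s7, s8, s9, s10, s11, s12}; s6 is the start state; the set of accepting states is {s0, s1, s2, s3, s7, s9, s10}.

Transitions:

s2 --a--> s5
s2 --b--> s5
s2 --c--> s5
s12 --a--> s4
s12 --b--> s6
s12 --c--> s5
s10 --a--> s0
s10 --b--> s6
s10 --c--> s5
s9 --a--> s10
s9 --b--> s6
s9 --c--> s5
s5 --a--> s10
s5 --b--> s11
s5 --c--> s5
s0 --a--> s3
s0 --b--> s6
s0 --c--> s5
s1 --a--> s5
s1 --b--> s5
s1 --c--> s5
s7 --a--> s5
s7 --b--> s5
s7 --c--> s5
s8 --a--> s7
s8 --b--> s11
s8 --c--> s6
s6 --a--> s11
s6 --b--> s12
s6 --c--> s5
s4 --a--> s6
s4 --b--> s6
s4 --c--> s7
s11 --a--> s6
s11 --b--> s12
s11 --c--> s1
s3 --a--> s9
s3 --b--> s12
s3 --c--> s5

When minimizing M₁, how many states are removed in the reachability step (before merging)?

2

No path from s6 leads to s2, s8; the other 11 states are all reachable.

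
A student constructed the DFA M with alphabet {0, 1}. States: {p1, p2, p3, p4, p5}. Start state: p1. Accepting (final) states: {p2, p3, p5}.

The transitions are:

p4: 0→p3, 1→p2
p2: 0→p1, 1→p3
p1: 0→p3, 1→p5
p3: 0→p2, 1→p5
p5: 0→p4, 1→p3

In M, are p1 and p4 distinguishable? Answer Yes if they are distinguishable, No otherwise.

All states are reachable from the start state.
Initial partition by acceptance: {p2,p3,p5} | {p1,p4}.
On input 0, block {p2,p3,p5} splits into {p2,p5} and {p3}.
The partition is now stable with 3 blocks: {p2,p5} | {p1,p4} | {p3}.
p1 and p4 lie in the same block of the stable partition, so they are equivalent — no string distinguishes them.

No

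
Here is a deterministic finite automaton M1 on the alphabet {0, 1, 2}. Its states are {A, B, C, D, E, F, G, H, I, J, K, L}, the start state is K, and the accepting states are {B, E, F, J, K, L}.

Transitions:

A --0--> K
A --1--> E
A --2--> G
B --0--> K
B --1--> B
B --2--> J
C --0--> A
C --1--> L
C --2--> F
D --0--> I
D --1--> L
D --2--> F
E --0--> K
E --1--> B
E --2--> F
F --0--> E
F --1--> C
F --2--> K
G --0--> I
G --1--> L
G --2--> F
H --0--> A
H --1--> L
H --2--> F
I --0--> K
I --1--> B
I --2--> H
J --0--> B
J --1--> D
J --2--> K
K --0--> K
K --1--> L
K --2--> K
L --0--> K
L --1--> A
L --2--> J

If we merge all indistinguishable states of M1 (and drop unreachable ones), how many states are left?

Every state is reachable, so we keep all 12.
Initial partition by acceptance: {B,E,F,J,K,L} | {A,C,D,G,H,I}.
Refine {B,E,F,J,K,L} on symbol 1: members go to different blocks, giving {B,E,K} and {F,J,L}.
Refine {B,E,K} on symbol 1: members go to different blocks, giving {B,E} and {K}.
On input 0, block {A,C,D,G,H,I} splits into {C,D,G,H} and {A,I}.
Refine {F,J,L} on symbol 0: members go to different blocks, giving {F,J} and {L}.
Stable partition: {B,E} | {C,D,G,H} | {F,J} | {K} | {A,I} | {L} — 6 equivalence classes.

6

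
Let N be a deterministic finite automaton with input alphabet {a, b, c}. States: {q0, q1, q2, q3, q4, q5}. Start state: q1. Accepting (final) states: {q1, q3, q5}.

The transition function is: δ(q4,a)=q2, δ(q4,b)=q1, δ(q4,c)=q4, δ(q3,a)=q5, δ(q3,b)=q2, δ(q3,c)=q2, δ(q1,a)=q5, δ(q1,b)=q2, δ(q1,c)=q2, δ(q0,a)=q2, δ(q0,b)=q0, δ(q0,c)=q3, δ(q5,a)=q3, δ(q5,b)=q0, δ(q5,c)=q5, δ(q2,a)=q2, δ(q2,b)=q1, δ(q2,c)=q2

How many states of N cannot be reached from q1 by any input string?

1

No path from q1 leads to q4; the other 5 states are all reachable.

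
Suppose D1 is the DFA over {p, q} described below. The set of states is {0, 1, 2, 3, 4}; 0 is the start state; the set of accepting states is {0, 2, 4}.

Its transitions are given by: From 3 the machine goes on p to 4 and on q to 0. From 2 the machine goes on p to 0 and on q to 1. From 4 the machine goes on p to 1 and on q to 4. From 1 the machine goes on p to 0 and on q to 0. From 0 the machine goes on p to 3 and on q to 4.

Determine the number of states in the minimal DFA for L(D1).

States {2} cannot be reached from the start state, so discard them.
P0 = {0,4} | {1,3}.
Stable partition: {0,4} | {1,3} — 2 equivalence classes.

2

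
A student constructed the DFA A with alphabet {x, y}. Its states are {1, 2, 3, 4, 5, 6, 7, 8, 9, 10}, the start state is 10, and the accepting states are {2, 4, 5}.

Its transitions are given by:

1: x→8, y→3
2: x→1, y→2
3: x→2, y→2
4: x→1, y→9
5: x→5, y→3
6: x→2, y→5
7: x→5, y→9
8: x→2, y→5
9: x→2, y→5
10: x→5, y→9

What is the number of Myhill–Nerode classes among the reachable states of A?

States {4,6,7} cannot be reached from the start state, so discard them.
Start with accepting vs non-accepting: {2,5} | {1,3,8,9,10}.
On input x, block {2,5} splits into {2} and {5}.
Split {1,3,8,9,10} by δ(·,x) → {3,8,9} and {1} and {10}.
On input y, block {3,8,9} splits into {8,9} and {3}.
No further refinement is possible. Final partition (6 blocks): {2} | {8,9} | {5} | {1} | {10} | {3}.

6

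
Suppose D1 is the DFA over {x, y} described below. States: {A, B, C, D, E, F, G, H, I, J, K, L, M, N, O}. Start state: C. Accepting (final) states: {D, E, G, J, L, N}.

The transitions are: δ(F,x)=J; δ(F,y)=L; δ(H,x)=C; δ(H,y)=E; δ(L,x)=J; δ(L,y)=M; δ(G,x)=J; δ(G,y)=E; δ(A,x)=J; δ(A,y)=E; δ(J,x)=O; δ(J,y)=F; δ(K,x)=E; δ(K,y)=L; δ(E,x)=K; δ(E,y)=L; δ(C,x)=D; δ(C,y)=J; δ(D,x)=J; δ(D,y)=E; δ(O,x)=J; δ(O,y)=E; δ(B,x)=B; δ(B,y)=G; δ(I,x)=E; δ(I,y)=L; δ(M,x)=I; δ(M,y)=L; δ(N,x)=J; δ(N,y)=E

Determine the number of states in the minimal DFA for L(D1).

Reachable states from the start: {C,D,E,F,I,J,K,L,M,O}. Unreachable: {A,B,G,H,N} — drop them.
Start with accepting vs non-accepting: {D,E,J,L} | {C,F,I,K,M,O}.
Refine {D,E,J,L} on symbol x: members go to different blocks, giving {D,L} and {E,J}.
Split {D,L} by δ(·,y) → {D} and {L}.
On input x, block {C,F,I,K,M,O} splits into {F,I,K,O} and {C} and {M}.
Refine {F,I,K,O} on symbol y: members go to different blocks, giving {F,I,K} and {O}.
On input x, block {E,J} splits into {E} and {J}.
Split {F,I,K} by δ(·,x) → {I,K} and {F}.
No further refinement is possible. Final partition (9 blocks): {D} | {I,K} | {E} | {L} | {C} | {M} | {O} | {J} | {F}.

9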